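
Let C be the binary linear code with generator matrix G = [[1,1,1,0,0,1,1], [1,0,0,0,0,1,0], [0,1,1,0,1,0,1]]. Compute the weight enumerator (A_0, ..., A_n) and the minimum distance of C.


Weight distribution: A_0 = 1, A_1 = 1, A_2 = 1, A_3 = 2, A_4 = 1, A_5 = 1, A_6 = 1. Minimum distance d = 1.

Enumerate all 2^3 = 8 messages m ∈ F_2^3.
For each, compute codeword c = mG in F_2^7, then tally its weight.
  m = 000 → c = 0000000, weight = 0.
  m = 100 → c = 1110011, weight = 5.
  m = 010 → c = 1000010, weight = 2.
  m = 110 → c = 0110001, weight = 3.
  m = 001 → c = 0110101, weight = 4.
  m = 101 → c = 1000110, weight = 3.
  m = 011 → c = 1110111, weight = 6.
  m = 111 → c = 0000100, weight = 1.
Tally weights:
  weight 0: 1 codewords.
  weight 1: 1 codewords.
  weight 2: 1 codewords.
  weight 3: 2 codewords.
  weight 4: 1 codewords.
  weight 5: 1 codewords.
  weight 6: 1 codewords.
Minimum distance d = smallest w > 0 with A_w > 0 = 1.
Sanity: Σ A_w = 8 = 2^3 = 8 ✓.


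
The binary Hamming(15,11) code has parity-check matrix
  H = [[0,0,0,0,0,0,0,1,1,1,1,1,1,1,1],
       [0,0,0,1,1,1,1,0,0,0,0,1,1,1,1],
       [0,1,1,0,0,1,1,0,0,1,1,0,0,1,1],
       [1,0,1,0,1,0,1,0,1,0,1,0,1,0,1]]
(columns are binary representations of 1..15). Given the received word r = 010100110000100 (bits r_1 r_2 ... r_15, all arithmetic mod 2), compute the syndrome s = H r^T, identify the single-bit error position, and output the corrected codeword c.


s = (0, 1, 0, 0)^T, error position = 4, corrected codeword c = 010000110000100

Compute s = H r^T mod 2 one row at a time:
  s_1 = 1 + 0 + 0 + 0 + 0 + 1 + 0 + 0 = 2 ≡ 0 (mod 2).
  s_2 = 1 + 0 + 0 + 1 + 0 + 1 + 0 + 0 = 3 ≡ 1 (mod 2).
  s_3 = 1 + 0 + 0 + 1 + 0 + 0 + 0 + 0 = 2 ≡ 0 (mod 2).
  s_4 = 0 + 0 + 0 + 1 + 0 + 0 + 1 + 0 = 2 ≡ 0 (mod 2).
s = (0, 1, 0, 0)^T — this equals column 4 of H (binary 0100), so error is at position 4.
Correct: flip bit 4 of r = 010100110000100 to get c = 010000110000100.


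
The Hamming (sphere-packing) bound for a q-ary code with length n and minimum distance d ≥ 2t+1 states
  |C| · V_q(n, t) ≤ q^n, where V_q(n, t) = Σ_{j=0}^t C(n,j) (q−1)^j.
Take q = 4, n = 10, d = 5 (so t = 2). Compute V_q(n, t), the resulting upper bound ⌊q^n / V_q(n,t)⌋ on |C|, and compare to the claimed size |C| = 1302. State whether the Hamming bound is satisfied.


V_q(n, t) = 436, q^n = 1048576, Hamming bound = 2404, |C| = 1302 ≤ bound (satisfied).

Step 1: Compute V_q(n, t) = Σ_{j=0}^2 C(n, j) (q−1)^j.
  j = 0: C(10,0)·(3)^0 = 1·1 = 1.
  j = 1: C(10,1)·(3)^1 = 10·3 = 30.
  j = 2: C(10,2)·(3)^2 = 45·9 = 405.
  V_q(n, t) = 1 + 30 + 405 = 436.
Step 2: q^n = 4^10 = 1048576.
Step 3: Hamming bound ⌊q^n / V_q(n,t)⌋ = ⌊1048576/436⌋ = 2404.
Step 4: Compare |C| = 1302 to 2404: satisfied.
The claimed |C| lies below the Hamming bound.


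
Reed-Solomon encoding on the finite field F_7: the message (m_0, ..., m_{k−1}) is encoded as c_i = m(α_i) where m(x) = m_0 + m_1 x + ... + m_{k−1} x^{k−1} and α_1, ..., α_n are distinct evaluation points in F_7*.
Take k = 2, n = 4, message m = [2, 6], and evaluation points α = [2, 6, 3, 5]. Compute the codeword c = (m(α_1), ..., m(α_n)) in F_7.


c = [0, 3, 6, 4]

Message polynomial: m(x) = 2 + 6·x (mod 7).
For each evaluation point α_i, compute m(α_i) mod 7:
  α_1 = 2: Horner steps 6 → 0, so m(2) = 0.
  α_2 = 6: Horner steps 6 → 3, so m(6) = 3.
  α_3 = 3: Horner steps 6 → 6, so m(3) = 6.
  α_4 = 5: Horner steps 6 → 4, so m(5) = 4.
Codeword c = [0, 3, 6, 4] ∈ F_7^4.


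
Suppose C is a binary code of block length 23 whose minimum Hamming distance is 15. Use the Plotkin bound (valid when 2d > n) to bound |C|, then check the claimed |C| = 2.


Plotkin bound M ≤ 4; given |C| = 2 ≤ bound (satisfied).

Check applicability: 2d = 30, n = 23.
2d − n = 7 > 0, so Plotkin applies.
Compute d/(2d−n) = 15/7 ≈ 2.1429.
⌊d/(2d−n)⌋ = 2.
Plotkin bound: M ≤ 2·2 = 4.
Given |C| = 2, check: satisfied.
This |C| is below the Plotkin bound.


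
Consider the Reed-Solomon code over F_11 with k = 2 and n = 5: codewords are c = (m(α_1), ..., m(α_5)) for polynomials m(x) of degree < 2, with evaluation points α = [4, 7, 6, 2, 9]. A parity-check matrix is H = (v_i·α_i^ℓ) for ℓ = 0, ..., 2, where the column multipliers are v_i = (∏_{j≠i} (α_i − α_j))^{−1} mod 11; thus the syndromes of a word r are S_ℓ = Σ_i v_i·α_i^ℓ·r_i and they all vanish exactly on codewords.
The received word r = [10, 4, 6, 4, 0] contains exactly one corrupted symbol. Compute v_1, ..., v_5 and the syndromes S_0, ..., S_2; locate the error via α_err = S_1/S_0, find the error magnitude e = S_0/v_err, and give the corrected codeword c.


S = (9, 7, 3), error at position 4, error magnitude e = 1, c = [10, 4, 6, 3, 0].

Step 1: column multipliers v_i = (∏_{j≠i}(α_i − α_j))^{−1} mod 11.
  i = 1 (α = 4): (4−7)(4−6)(4−2)(4−9) = (−3)·(−2)·2·(−5) = −60 ≡ 6, so v_1 = 6^{−1} = 2 (mod 11).
  i = 2 (α = 7): (7−4)(7−6)(7−2)(7−9) = 3·1·5·(−2) = −30 ≡ 3, so v_2 = 3^{−1} = 4 (mod 11).
  i = 3 (α = 6): (6−4)(6−7)(6−2)(6−9) = 2·(−1)·4·(−3) = 24 ≡ 2, so v_3 = 2^{−1} = 6 (mod 11).
  i = 4 (α = 2): (2−4)(2−7)(2−6)(2−9) = (−2)·(−5)·(−4)·(−7) = 280 ≡ 5, so v_4 = 5^{−1} = 9 (mod 11).
  i = 5 (α = 9): (9−4)(9−7)(9−6)(9−2) = 5·2·3·7 = 210 ≡ 1, so v_5 = 1^{−1} = 1 (mod 11).
  v = [2, 4, 6, 9, 1].
Step 2: syndromes of r = [10, 4, 6, 4, 0] (all sums mod 11).
  S_0 = Σ v_i r_i = 2·10 + 4·4 + 6·6 + 9·4 + 1·0 = 108 ≡ 9.
  S_1 = Σ v_i α_i r_i = 2·4·10 + 4·7·4 + 6·6·6 + 9·2·4 + 1·9·0 = 480 ≡ 7.
  α_i^2 mod 11 = [5, 5, 3, 4, 4].
  S_2 = Σ v_i α_i^2 r_i = 2·5·10 + 4·5·4 + 6·3·6 + 9·4·4 + 1·4·0 = 432 ≡ 3.
  S = (9, 7, 3) ≠ 0, so r is not a codeword (an error is present).
Step 3: locate the error. For a single error e at position i, S_ℓ = v_i·e·α_i^ℓ, so α_err = S_1/S_0.
  S_0^{−1} = 9^{−1} = 5 (mod 11), so α_err = 7·5 = 35 ≡ 2 = α_4. Error position i = 4.
  Consistency check: S_2/S_1 = 3·8 = 24 ≡ 2 = α_err ✓ (single-error assumption holds).
Step 4: error magnitude e = S_0/v_4 = S_0·∏_{j≠4}(α_4 − α_j) = 9·5 = 45 ≡ 1 (mod 11).
Step 5: correct position 4: c_4 = r_4 − e = 4 − 1 ≡ 3 (mod 11). Hence c = [10, 4, 6, 3, 0].
  Check: interpolating c through the α_i gives m(x) = 7 + 9·x (degree < 2) with m(α_i) = c_i for every i, so c is indeed a codeword.


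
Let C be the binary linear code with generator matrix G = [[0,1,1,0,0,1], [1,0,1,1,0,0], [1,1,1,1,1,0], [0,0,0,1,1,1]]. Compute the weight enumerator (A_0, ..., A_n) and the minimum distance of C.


Weight distribution: A_0 = 1, A_1 = 1, A_2 = 2, A_3 = 6, A_4 = 5, A_5 = 1. Minimum distance d = 1.

Enumerate all 2^4 = 16 messages m ∈ F_2^4.
For each, compute codeword c = mG in F_2^6, then tally its weight.
  m = 0000 → c = 000000, weight = 0.
  m = 1000 → c = 011001, weight = 3.
  m = 0100 → c = 101100, weight = 3.
  m = 1100 → c = 110101, weight = 4.
  m = 0010 → c = 111110, weight = 5.
  m = 1010 → c = 100111, weight = 4.
  m = 0110 → c = 010010, weight = 2.
  m = 1110 → c = 001011, weight = 3.
  m = 0001 → c = 000111, weight = 3.
  m = 1001 → c = 011110, weight = 4.
  m = 0101 → c = 101011, weight = 4.
  m = 1101 → c = 110010, weight = 3.
  m = 0011 → c = 111001, weight = 4.
  m = 1011 → c = 100000, weight = 1.
  m = 0111 → c = 010101, weight = 3.
  m = 1111 → c = 001100, weight = 2.
Tally weights:
  weight 0: 1 codewords.
  weight 1: 1 codewords.
  weight 2: 2 codewords.
  weight 3: 6 codewords.
  weight 4: 5 codewords.
  weight 5: 1 codewords.
Minimum distance d = smallest w > 0 with A_w > 0 = 1.
Sanity: Σ A_w = 16 = 2^4 = 16 ✓.


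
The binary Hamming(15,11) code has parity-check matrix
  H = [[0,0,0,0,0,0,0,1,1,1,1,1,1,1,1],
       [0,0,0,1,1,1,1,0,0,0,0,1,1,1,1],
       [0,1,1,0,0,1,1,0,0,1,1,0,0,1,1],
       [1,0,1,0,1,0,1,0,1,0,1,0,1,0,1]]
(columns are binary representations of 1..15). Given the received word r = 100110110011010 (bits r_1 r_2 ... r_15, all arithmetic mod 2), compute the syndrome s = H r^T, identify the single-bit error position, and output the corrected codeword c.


s = (0, 1, 1, 0)^T, error position = 6, corrected codeword c = 100111110011010

Compute s = H r^T mod 2 one row at a time:
  s_1 = 1 + 0 + 0 + 1 + 1 + 0 + 1 + 0 = 4 ≡ 0 (mod 2).
  s_2 = 1 + 1 + 0 + 1 + 1 + 0 + 1 + 0 = 5 ≡ 1 (mod 2).
  s_3 = 0 + 0 + 0 + 1 + 0 + 1 + 1 + 0 = 3 ≡ 1 (mod 2).
  s_4 = 1 + 0 + 1 + 1 + 0 + 1 + 0 + 0 = 4 ≡ 0 (mod 2).
s = (0, 1, 1, 0)^T — this equals column 6 of H (binary 0110), so error is at position 6.
Correct: flip bit 6 of r = 100110110011010 to get c = 100111110011010.


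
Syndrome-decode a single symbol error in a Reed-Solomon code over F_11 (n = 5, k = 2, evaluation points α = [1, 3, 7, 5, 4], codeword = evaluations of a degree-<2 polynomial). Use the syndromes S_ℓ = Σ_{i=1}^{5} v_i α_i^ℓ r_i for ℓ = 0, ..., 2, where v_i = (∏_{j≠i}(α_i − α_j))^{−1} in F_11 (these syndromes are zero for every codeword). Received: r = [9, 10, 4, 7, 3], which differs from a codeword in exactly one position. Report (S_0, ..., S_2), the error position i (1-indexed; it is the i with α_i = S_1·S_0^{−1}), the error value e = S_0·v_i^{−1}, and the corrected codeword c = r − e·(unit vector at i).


S = (7, 7, 7), error at position 1, error magnitude e = 7, c = [2, 10, 4, 7, 3].

Step 1: column multipliers v_i = (∏_{j≠i}(α_i − α_j))^{−1} mod 11.
  i = 1 (α = 1): (1−3)(1−7)(1−5)(1−4) = (−2)·(−6)·(−4)·(−3) = 144 ≡ 1, so v_1 = 1^{−1} = 1 (mod 11).
  i = 2 (α = 3): (3−1)(3−7)(3−5)(3−4) = 2·(−4)·(−2)·(−1) = −16 ≡ 6, so v_2 = 6^{−1} = 2 (mod 11).
  i = 3 (α = 7): (7−1)(7−3)(7−5)(7−4) = 6·4·2·3 = 144 ≡ 1, so v_3 = 1^{−1} = 1 (mod 11).
  i = 4 (α = 5): (5−1)(5−3)(5−7)(5−4) = 4·2·(−2)·1 = −16 ≡ 6, so v_4 = 6^{−1} = 2 (mod 11).
  i = 5 (α = 4): (4−1)(4−3)(4−7)(4−5) = 3·1·(−3)·(−1) = 9 ≡ 9, so v_5 = 9^{−1} = 5 (mod 11).
  v = [1, 2, 1, 2, 5].
Step 2: syndromes of r = [9, 10, 4, 7, 3] (all sums mod 11).
  S_0 = Σ v_i r_i = 1·9 + 2·10 + 1·4 + 2·7 + 5·3 = 62 ≡ 7.
  S_1 = Σ v_i α_i r_i = 1·1·9 + 2·3·10 + 1·7·4 + 2·5·7 + 5·4·3 = 227 ≡ 7.
  α_i^2 mod 11 = [1, 9, 5, 3, 5].
  S_2 = Σ v_i α_i^2 r_i = 1·1·9 + 2·9·10 + 1·5·4 + 2·3·7 + 5·5·3 = 326 ≡ 7.
  S = (7, 7, 7) ≠ 0, so r is not a codeword (an error is present).
Step 3: locate the error. For a single error e at position i, S_ℓ = v_i·e·α_i^ℓ, so α_err = S_1/S_0.
  S_0^{−1} = 7^{−1} = 8 (mod 11), so α_err = 7·8 = 56 ≡ 1 = α_1. Error position i = 1.
  Consistency check: S_2/S_1 = 7·8 = 56 ≡ 1 = α_err ✓ (single-error assumption holds).
Step 4: error magnitude e = S_0/v_1 = S_0·∏_{j≠1}(α_1 − α_j) = 7·1 = 7 ≡ 7 (mod 11).
Step 5: correct position 1: c_1 = r_1 − e = 9 − 7 ≡ 2 (mod 11). Hence c = [2, 10, 4, 7, 3].
  Check: interpolating c through the α_i gives m(x) = 9 + 4·x (degree < 2) with m(α_i) = c_i for every i, so c is indeed a codeword.


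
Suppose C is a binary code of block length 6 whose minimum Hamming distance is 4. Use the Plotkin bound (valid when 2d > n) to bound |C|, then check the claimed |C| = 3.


Plotkin bound M ≤ 4; given |C| = 3 ≤ bound (satisfied).

Check applicability: 2d = 8, n = 6.
2d − n = 2 > 0, so Plotkin applies.
Compute d/(2d−n) = 4/2 ≈ 2.0000.
⌊d/(2d−n)⌋ = 2.
Plotkin bound: M ≤ 2·2 = 4.
Given |C| = 3, check: satisfied.
This |C| is below the Plotkin bound.


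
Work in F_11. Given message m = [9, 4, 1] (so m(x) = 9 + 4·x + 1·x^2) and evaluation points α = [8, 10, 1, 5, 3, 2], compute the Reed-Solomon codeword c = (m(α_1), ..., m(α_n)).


c = [6, 6, 3, 10, 8, 10]

Message polynomial: m(x) = 9 + 4·x + 1·x^2 (mod 11).
For each evaluation point α_i, compute m(α_i) mod 11:
  α_1 = 8: Horner steps 1 → 1 → 6, so m(8) = 6.
  α_2 = 10: Horner steps 1 → 3 → 6, so m(10) = 6.
  α_3 = 1: Horner steps 1 → 5 → 3, so m(1) = 3.
  α_4 = 5: Horner steps 1 → 9 → 10, so m(5) = 10.
  α_5 = 3: Horner steps 1 → 7 → 8, so m(3) = 8.
  α_6 = 2: Horner steps 1 → 6 → 10, so m(2) = 10.
Codeword c = [6, 6, 3, 10, 8, 10] ∈ F_11^6.


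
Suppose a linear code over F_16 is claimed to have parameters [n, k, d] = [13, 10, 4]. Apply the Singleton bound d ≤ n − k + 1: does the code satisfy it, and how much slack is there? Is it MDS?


Singleton RHS = n − k + 1 = 4, slack = 0, bound satisfied, MDS.

Singleton bound: d ≤ n − k + 1.
Here n = 13, k = 10, so n − k + 1 = 4.
Given d = 4, check d ≤ 4: YES.
Slack = (n − k + 1) − d = 0.
The code is MDS (slack = 0).
Description: the claimed parameters are [13, 10, 4]_16; such a code would be MDS (meets Singleton bound).


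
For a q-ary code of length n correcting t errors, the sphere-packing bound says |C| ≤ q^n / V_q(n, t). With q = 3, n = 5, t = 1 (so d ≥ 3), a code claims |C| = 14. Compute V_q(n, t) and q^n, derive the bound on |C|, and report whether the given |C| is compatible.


V_q(n, t) = 11, q^n = 243, Hamming bound = 22, |C| = 14 ≤ bound (satisfied).

Step 1: Compute V_q(n, t) = Σ_{j=0}^1 C(n, j) (q−1)^j.
  j = 0: C(5,0)·(2)^0 = 1·1 = 1.
  j = 1: C(5,1)·(2)^1 = 5·2 = 10.
  V_q(n, t) = 1 + 10 = 11.
Step 2: q^n = 3^5 = 243.
Step 3: Hamming bound ⌊q^n / V_q(n,t)⌋ = ⌊243/11⌋ = 22.
Step 4: Compare |C| = 14 to 22: satisfied.
The claimed |C| lies below the Hamming bound.


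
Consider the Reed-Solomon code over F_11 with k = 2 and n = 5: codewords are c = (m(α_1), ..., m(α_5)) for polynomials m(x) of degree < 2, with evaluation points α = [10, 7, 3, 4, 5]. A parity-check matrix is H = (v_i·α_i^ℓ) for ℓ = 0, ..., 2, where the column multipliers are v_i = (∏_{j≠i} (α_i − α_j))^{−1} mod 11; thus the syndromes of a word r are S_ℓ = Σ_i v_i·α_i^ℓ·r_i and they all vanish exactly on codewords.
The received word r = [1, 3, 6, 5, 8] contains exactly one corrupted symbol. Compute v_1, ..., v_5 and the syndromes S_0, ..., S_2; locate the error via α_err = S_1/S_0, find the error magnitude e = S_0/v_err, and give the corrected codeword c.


S = (4, 1, 3), error at position 3, error magnitude e = 4, c = [1, 3, 2, 5, 8].

Step 1: column multipliers v_i = (∏_{j≠i}(α_i − α_j))^{−1} mod 11.
  i = 1 (α = 10): (10−7)(10−3)(10−4)(10−5) = 3·7·6·5 = 630 ≡ 3, so v_1 = 3^{−1} = 4 (mod 11).
  i = 2 (α = 7): (7−10)(7−3)(7−4)(7−5) = (−3)·4·3·2 = −72 ≡ 5, so v_2 = 5^{−1} = 9 (mod 11).
  i = 3 (α = 3): (3−10)(3−7)(3−4)(3−5) = (−7)·(−4)·(−1)·(−2) = 56 ≡ 1, so v_3 = 1^{−1} = 1 (mod 11).
  i = 4 (α = 4): (4−10)(4−7)(4−3)(4−5) = (−6)·(−3)·1·(−1) = −18 ≡ 4, so v_4 = 4^{−1} = 3 (mod 11).
  i = 5 (α = 5): (5−10)(5−7)(5−3)(5−4) = (−5)·(−2)·2·1 = 20 ≡ 9, so v_5 = 9^{−1} = 5 (mod 11).
  v = [4, 9, 1, 3, 5].
Step 2: syndromes of r = [1, 3, 6, 5, 8] (all sums mod 11).
  S_0 = Σ v_i r_i = 4·1 + 9·3 + 1·6 + 3·5 + 5·8 = 92 ≡ 4.
  S_1 = Σ v_i α_i r_i = 4·10·1 + 9·7·3 + 1·3·6 + 3·4·5 + 5·5·8 = 507 ≡ 1.
  α_i^2 mod 11 = [1, 5, 9, 5, 3].
  S_2 = Σ v_i α_i^2 r_i = 4·1·1 + 9·5·3 + 1·9·6 + 3·5·5 + 5·3·8 = 388 ≡ 3.
  S = (4, 1, 3) ≠ 0, so r is not a codeword (an error is present).
Step 3: locate the error. For a single error e at position i, S_ℓ = v_i·e·α_i^ℓ, so α_err = S_1/S_0.
  S_0^{−1} = 4^{−1} = 3 (mod 11), so α_err = 1·3 = 3 ≡ 3 = α_3. Error position i = 3.
  Consistency check: S_2/S_1 = 3·1 = 3 ≡ 3 = α_err ✓ (single-error assumption holds).
Step 4: error magnitude e = S_0/v_3 = S_0·∏_{j≠3}(α_3 − α_j) = 4·1 = 4 ≡ 4 (mod 11).
Step 5: correct position 3: c_3 = r_3 − e = 6 − 4 ≡ 2 (mod 11). Hence c = [1, 3, 2, 5, 8].
  Check: interpolating c through the α_i gives m(x) = 4 + 3·x (degree < 2) with m(α_i) = c_i for every i, so c is indeed a codeword.


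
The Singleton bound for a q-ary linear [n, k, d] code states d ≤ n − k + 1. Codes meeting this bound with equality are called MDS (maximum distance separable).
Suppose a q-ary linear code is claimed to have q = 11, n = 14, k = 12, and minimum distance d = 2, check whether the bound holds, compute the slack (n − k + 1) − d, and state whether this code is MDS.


Singleton RHS = n − k + 1 = 3, slack = 1, bound satisfied, not MDS.

Singleton bound: d ≤ n − k + 1.
Here n = 14, k = 12, so n − k + 1 = 3.
Given d = 2, check d ≤ 3: YES.
Slack = (n − k + 1) − d = 1.
The code is NOT MDS (slack = 1 > 0).
Description: the claimed parameters are [14, 12, 2]_11; such a code would be non-MDS.


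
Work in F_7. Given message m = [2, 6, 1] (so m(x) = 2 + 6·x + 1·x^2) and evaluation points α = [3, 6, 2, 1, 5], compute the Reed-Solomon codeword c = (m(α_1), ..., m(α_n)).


c = [1, 4, 4, 2, 1]

Message polynomial: m(x) = 2 + 6·x + 1·x^2 (mod 7).
For each evaluation point α_i, compute m(α_i) mod 7:
  α_1 = 3: Horner steps 1 → 2 → 1, so m(3) = 1.
  α_2 = 6: Horner steps 1 → 5 → 4, so m(6) = 4.
  α_3 = 2: Horner steps 1 → 1 → 4, so m(2) = 4.
  α_4 = 1: Horner steps 1 → 0 → 2, so m(1) = 2.
  α_5 = 5: Horner steps 1 → 4 → 1, so m(5) = 1.
Codeword c = [1, 4, 4, 2, 1] ∈ F_7^5.


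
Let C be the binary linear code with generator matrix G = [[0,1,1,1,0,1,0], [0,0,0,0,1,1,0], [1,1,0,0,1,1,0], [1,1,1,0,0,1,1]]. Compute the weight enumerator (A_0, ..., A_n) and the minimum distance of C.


Weight distribution: A_0 = 1, A_2 = 2, A_3 = 4, A_4 = 5, A_5 = 4. Minimum distance d = 2.

Enumerate all 2^4 = 16 messages m ∈ F_2^4.
For each, compute codeword c = mG in F_2^7, then tally its weight.
  m = 0000 → c = 0000000, weight = 0.
  m = 1000 → c = 0111010, weight = 4.
  m = 0100 → c = 0000110, weight = 2.
  m = 1100 → c = 0111100, weight = 4.
  m = 0010 → c = 1100110, weight = 4.
  m = 1010 → c = 1011100, weight = 4.
  m = 0110 → c = 1100000, weight = 2.
  m = 1110 → c = 1011010, weight = 4.
  m = 0001 → c = 1110011, weight = 5.
  m = 1001 → c = 1001001, weight = 3.
  m = 0101 → c = 1110101, weight = 5.
  m = 1101 → c = 1001111, weight = 5.
  m = 0011 → c = 0010101, weight = 3.
  m = 1011 → c = 0101111, weight = 5.
  m = 0111 → c = 0010011, weight = 3.
  m = 1111 → c = 0101001, weight = 3.
Tally weights:
  weight 0: 1 codewords.
  weight 2: 2 codewords.
  weight 3: 4 codewords.
  weight 4: 5 codewords.
  weight 5: 4 codewords.
Minimum distance d = smallest w > 0 with A_w > 0 = 2.
Sanity: Σ A_w = 16 = 2^4 = 16 ✓.


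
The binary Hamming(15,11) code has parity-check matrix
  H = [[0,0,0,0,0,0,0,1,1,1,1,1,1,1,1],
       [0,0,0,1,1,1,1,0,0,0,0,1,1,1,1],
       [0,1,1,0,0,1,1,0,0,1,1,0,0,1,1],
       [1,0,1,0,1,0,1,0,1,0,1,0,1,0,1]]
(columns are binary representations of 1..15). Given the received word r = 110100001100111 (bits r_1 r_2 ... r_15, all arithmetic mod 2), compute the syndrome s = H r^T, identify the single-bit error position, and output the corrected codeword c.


s = (1, 0, 0, 0)^T, error position = 8, corrected codeword c = 110100011100111

Compute s = H r^T mod 2 one row at a time:
  s_1 = 0 + 1 + 1 + 0 + 0 + 1 + 1 + 1 = 5 ≡ 1 (mod 2).
  s_2 = 1 + 0 + 0 + 0 + 0 + 1 + 1 + 1 = 4 ≡ 0 (mod 2).
  s_3 = 1 + 0 + 0 + 0 + 1 + 0 + 1 + 1 = 4 ≡ 0 (mod 2).
  s_4 = 1 + 0 + 0 + 0 + 1 + 0 + 1 + 1 = 4 ≡ 0 (mod 2).
s = (1, 0, 0, 0)^T — this equals column 8 of H (binary 1000), so error is at position 8.
Correct: flip bit 8 of r = 110100001100111 to get c = 110100011100111.


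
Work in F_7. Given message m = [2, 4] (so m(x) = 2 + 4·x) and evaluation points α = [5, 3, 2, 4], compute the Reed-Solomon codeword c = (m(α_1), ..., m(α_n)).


c = [1, 0, 3, 4]

Message polynomial: m(x) = 2 + 4·x (mod 7).
For each evaluation point α_i, compute m(α_i) mod 7:
  α_1 = 5: Horner steps 4 → 1, so m(5) = 1.
  α_2 = 3: Horner steps 4 → 0, so m(3) = 0.
  α_3 = 2: Horner steps 4 → 3, so m(2) = 3.
  α_4 = 4: Horner steps 4 → 4, so m(4) = 4.
Codeword c = [1, 0, 3, 4] ∈ F_7^4.


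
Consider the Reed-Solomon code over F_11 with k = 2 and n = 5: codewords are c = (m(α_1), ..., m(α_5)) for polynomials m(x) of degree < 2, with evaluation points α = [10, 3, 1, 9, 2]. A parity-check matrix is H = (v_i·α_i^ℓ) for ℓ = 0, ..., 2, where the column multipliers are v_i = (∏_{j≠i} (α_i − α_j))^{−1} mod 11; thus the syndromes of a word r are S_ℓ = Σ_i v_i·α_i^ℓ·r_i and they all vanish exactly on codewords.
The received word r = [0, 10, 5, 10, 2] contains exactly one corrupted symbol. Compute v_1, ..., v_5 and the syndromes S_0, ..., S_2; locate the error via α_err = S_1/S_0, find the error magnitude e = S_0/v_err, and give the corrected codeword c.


S = (8, 6, 10), error at position 4, error magnitude e = 7, c = [0, 10, 5, 3, 2].

Step 1: column multipliers v_i = (∏_{j≠i}(α_i − α_j))^{−1} mod 11.
  i = 1 (α = 10): (10−3)(10−1)(10−9)(10−2) = 7·9·1·8 = 504 ≡ 9, so v_1 = 9^{−1} = 5 (mod 11).
  i = 2 (α = 3): (3−10)(3−1)(3−9)(3−2) = (−7)·2·(−6)·1 = 84 ≡ 7, so v_2 = 7^{−1} = 8 (mod 11).
  i = 3 (α = 1): (1−10)(1−3)(1−9)(1−2) = (−9)·(−2)·(−8)·(−1) = 144 ≡ 1, so v_3 = 1^{−1} = 1 (mod 11).
  i = 4 (α = 9): (9−10)(9−3)(9−1)(9−2) = (−1)·6·8·7 = −336 ≡ 5, so v_4 = 5^{−1} = 9 (mod 11).
  i = 5 (α = 2): (2−10)(2−3)(2−1)(2−9) = (−8)·(−1)·1·(−7) = −56 ≡ 10, so v_5 = 10^{−1} = 10 (mod 11).
  v = [5, 8, 1, 9, 10].
Step 2: syndromes of r = [0, 10, 5, 10, 2] (all sums mod 11).
  S_0 = Σ v_i r_i = 5·0 + 8·10 + 1·5 + 9·10 + 10·2 = 195 ≡ 8.
  S_1 = Σ v_i α_i r_i = 5·10·0 + 8·3·10 + 1·1·5 + 9·9·10 + 10·2·2 = 1095 ≡ 6.
  α_i^2 mod 11 = [1, 9, 1, 4, 4].
  S_2 = Σ v_i α_i^2 r_i = 5·1·0 + 8·9·10 + 1·1·5 + 9·4·10 + 10·4·2 = 1165 ≡ 10.
  S = (8, 6, 10) ≠ 0, so r is not a codeword (an error is present).
Step 3: locate the error. For a single error e at position i, S_ℓ = v_i·e·α_i^ℓ, so α_err = S_1/S_0.
  S_0^{−1} = 8^{−1} = 7 (mod 11), so α_err = 6·7 = 42 ≡ 9 = α_4. Error position i = 4.
  Consistency check: S_2/S_1 = 10·2 = 20 ≡ 9 = α_err ✓ (single-error assumption holds).
Step 4: error magnitude e = S_0/v_4 = S_0·∏_{j≠4}(α_4 − α_j) = 8·5 = 40 ≡ 7 (mod 11).
Step 5: correct position 4: c_4 = r_4 − e = 10 − 7 ≡ 3 (mod 11). Hence c = [0, 10, 5, 3, 2].
  Check: interpolating c through the α_i gives m(x) = 8 + 8·x (degree < 2) with m(α_i) = c_i for every i, so c is indeed a codeword.


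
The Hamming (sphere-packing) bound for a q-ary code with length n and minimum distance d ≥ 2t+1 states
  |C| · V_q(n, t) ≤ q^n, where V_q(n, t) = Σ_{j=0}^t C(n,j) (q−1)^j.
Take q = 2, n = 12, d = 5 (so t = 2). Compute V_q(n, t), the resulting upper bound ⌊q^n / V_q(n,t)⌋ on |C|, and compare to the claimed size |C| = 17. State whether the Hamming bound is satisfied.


V_q(n, t) = 79, q^n = 4096, Hamming bound = 51, |C| = 17 ≤ bound (satisfied).

Step 1: Compute V_q(n, t) = Σ_{j=0}^2 C(n, j) (q−1)^j.
  j = 0: C(12,0)·(1)^0 = 1·1 = 1.
  j = 1: C(12,1)·(1)^1 = 12·1 = 12.
  j = 2: C(12,2)·(1)^2 = 66·1 = 66.
  V_q(n, t) = 1 + 12 + 66 = 79.
Step 2: q^n = 2^12 = 4096.
Step 3: Hamming bound ⌊q^n / V_q(n,t)⌋ = ⌊4096/79⌋ = 51.
Step 4: Compare |C| = 17 to 51: satisfied.
The claimed |C| lies below the Hamming bound.


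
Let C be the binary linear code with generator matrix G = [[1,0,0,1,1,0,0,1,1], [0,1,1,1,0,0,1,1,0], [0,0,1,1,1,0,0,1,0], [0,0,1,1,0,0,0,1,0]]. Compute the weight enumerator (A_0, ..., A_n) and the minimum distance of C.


Weight distribution: A_0 = 1, A_1 = 1, A_2 = 1, A_3 = 3, A_4 = 3, A_5 = 3, A_6 = 3, A_7 = 1. Minimum distance d = 1.

Enumerate all 2^4 = 16 messages m ∈ F_2^4.
For each, compute codeword c = mG in F_2^9, then tally its weight.
  m = 0000 → c = 000000000, weight = 0.
  m = 1000 → c = 100110011, weight = 5.
  m = 0100 → c = 011100110, weight = 5.
  m = 1100 → c = 111010101, weight = 6.
  m = 0010 → c = 001110010, weight = 4.
  m = 1010 → c = 101000001, weight = 3.
  m = 0110 → c = 010010100, weight = 3.
  m = 1110 → c = 110100111, weight = 6.
  m = 0001 → c = 001100010, weight = 3.
  m = 1001 → c = 101010001, weight = 4.
  m = 0101 → c = 010000100, weight = 2.
  m = 1101 → c = 110110111, weight = 7.
  m = 0011 → c = 000010000, weight = 1.
  m = 1011 → c = 100100011, weight = 4.
  m = 0111 → c = 011110110, weight = 6.
  m = 1111 → c = 111000101, weight = 5.
Tally weights:
  weight 0: 1 codewords.
  weight 1: 1 codewords.
  weight 2: 1 codewords.
  weight 3: 3 codewords.
  weight 4: 3 codewords.
  weight 5: 3 codewords.
  weight 6: 3 codewords.
  weight 7: 1 codewords.
Minimum distance d = smallest w > 0 with A_w > 0 = 1.
Sanity: Σ A_w = 16 = 2^4 = 16 ✓.


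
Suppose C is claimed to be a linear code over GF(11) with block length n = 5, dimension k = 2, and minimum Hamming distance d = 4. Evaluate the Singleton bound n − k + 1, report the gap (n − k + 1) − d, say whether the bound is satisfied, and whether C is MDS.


Singleton RHS = n − k + 1 = 4, slack = 0, bound satisfied, MDS.

Singleton bound: d ≤ n − k + 1.
Here n = 5, k = 2, so n − k + 1 = 4.
Given d = 4, check d ≤ 4: YES.
Slack = (n − k + 1) − d = 0.
The code is MDS (slack = 0).
Description: the claimed parameters are [5, 2, 4]_11; such a code would be MDS (meets Singleton bound).


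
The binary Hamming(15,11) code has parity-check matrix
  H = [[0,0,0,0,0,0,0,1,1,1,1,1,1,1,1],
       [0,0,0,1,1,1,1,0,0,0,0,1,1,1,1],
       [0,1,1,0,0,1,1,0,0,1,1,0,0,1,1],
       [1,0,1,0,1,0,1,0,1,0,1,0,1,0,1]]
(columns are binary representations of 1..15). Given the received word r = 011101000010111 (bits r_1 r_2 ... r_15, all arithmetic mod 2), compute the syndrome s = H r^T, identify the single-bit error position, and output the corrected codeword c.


s = (0, 1, 0, 0)^T, error position = 4, corrected codeword c = 011001000010111

Compute s = H r^T mod 2 one row at a time:
  s_1 = 0 + 0 + 0 + 1 + 0 + 1 + 1 + 1 = 4 ≡ 0 (mod 2).
  s_2 = 1 + 0 + 1 + 0 + 0 + 1 + 1 + 1 = 5 ≡ 1 (mod 2).
  s_3 = 1 + 1 + 1 + 0 + 0 + 1 + 1 + 1 = 6 ≡ 0 (mod 2).
  s_4 = 0 + 1 + 0 + 0 + 0 + 1 + 1 + 1 = 4 ≡ 0 (mod 2).
s = (0, 1, 0, 0)^T — this equals column 4 of H (binary 0100), so error is at position 4.
Correct: flip bit 4 of r = 011101000010111 to get c = 011001000010111.


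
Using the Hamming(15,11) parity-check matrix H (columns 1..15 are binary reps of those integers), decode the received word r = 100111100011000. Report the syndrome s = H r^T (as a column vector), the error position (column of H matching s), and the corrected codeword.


s = (0, 1, 1, 0)^T, error position = 6, corrected codeword c = 100110100011000

Compute s = H r^T mod 2 one row at a time:
  s_1 = 0 + 0 + 0 + 1 + 1 + 0 + 0 + 0 = 2 ≡ 0 (mod 2).
  s_2 = 1 + 1 + 1 + 1 + 1 + 0 + 0 + 0 = 5 ≡ 1 (mod 2).
  s_3 = 0 + 0 + 1 + 1 + 0 + 1 + 0 + 0 = 3 ≡ 1 (mod 2).
  s_4 = 1 + 0 + 1 + 1 + 0 + 1 + 0 + 0 = 4 ≡ 0 (mod 2).
s = (0, 1, 1, 0)^T — this equals column 6 of H (binary 0110), so error is at position 6.
Correct: flip bit 6 of r = 100111100011000 to get c = 100110100011000.


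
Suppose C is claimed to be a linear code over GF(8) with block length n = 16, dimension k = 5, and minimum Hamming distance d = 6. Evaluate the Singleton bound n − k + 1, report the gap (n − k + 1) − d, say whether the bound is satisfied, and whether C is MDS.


Singleton RHS = n − k + 1 = 12, slack = 6, bound satisfied, not MDS.

Singleton bound: d ≤ n − k + 1.
Here n = 16, k = 5, so n − k + 1 = 12.
Given d = 6, check d ≤ 12: YES.
Slack = (n − k + 1) − d = 6.
The code is NOT MDS (slack = 6 > 0).
Description: the claimed parameters are [16, 5, 6]_8; such a code would be non-MDS.


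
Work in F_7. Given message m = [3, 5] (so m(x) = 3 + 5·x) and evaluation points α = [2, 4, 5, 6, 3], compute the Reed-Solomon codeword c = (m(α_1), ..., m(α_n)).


c = [6, 2, 0, 5, 4]

Message polynomial: m(x) = 3 + 5·x (mod 7).
For each evaluation point α_i, compute m(α_i) mod 7:
  α_1 = 2: Horner steps 5 → 6, so m(2) = 6.
  α_2 = 4: Horner steps 5 → 2, so m(4) = 2.
  α_3 = 5: Horner steps 5 → 0, so m(5) = 0.
  α_4 = 6: Horner steps 5 → 5, so m(6) = 5.
  α_5 = 3: Horner steps 5 → 4, so m(3) = 4.
Codeword c = [6, 2, 0, 5, 4] ∈ F_7^5.


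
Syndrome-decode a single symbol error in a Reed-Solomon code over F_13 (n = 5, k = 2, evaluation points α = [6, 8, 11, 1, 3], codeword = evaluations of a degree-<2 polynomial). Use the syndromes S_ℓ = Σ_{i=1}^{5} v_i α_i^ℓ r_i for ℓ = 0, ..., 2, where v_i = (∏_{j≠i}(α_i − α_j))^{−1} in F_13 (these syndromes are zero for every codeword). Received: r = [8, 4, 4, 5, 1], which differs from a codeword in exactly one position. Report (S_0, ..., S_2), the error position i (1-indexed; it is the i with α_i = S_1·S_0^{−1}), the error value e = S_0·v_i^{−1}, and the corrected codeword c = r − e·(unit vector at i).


S = (8, 10, 6), error at position 3, error magnitude e = 6, c = [8, 4, 11, 5, 1].

Step 1: column multipliers v_i = (∏_{j≠i}(α_i − α_j))^{−1} mod 13.
  i = 1 (α = 6): (6−8)(6−11)(6−1)(6−3) = (−2)·(−5)·5·3 = 150 ≡ 7, so v_1 = 7^{−1} = 2 (mod 13).
  i = 2 (α = 8): (8−6)(8−11)(8−1)(8−3) = 2·(−3)·7·5 = −210 ≡ 11, so v_2 = 11^{−1} = 6 (mod 13).
  i = 3 (α = 11): (11−6)(11−8)(11−1)(11−3) = 5·3·10·8 = 1200 ≡ 4, so v_3 = 4^{−1} = 10 (mod 13).
  i = 4 (α = 1): (1−6)(1−8)(1−11)(1−3) = (−5)·(−7)·(−10)·(−2) = 700 ≡ 11, so v_4 = 11^{−1} = 6 (mod 13).
  i = 5 (α = 3): (3−6)(3−8)(3−11)(3−1) = (−3)·(−5)·(−8)·2 = −240 ≡ 7, so v_5 = 7^{−1} = 2 (mod 13).
  v = [2, 6, 10, 6, 2].
Step 2: syndromes of r = [8, 4, 4, 5, 1] (all sums mod 13).
  S_0 = Σ v_i r_i = 2·8 + 6·4 + 10·4 + 6·5 + 2·1 = 112 ≡ 8.
  S_1 = Σ v_i α_i r_i = 2·6·8 + 6·8·4 + 10·11·4 + 6·1·5 + 2·3·1 = 764 ≡ 10.
  α_i^2 mod 13 = [10, 12, 4, 1, 9].
  S_2 = Σ v_i α_i^2 r_i = 2·10·8 + 6·12·4 + 10·4·4 + 6·1·5 + 2·9·1 = 656 ≡ 6.
  S = (8, 10, 6) ≠ 0, so r is not a codeword (an error is present).
Step 3: locate the error. For a single error e at position i, S_ℓ = v_i·e·α_i^ℓ, so α_err = S_1/S_0.
  S_0^{−1} = 8^{−1} = 5 (mod 13), so α_err = 10·5 = 50 ≡ 11 = α_3. Error position i = 3.
  Consistency check: S_2/S_1 = 6·4 = 24 ≡ 11 = α_err ✓ (single-error assumption holds).
Step 4: error magnitude e = S_0/v_3 = S_0·∏_{j≠3}(α_3 − α_j) = 8·4 = 32 ≡ 6 (mod 13).
Step 5: correct position 3: c_3 = r_3 − e = 4 − 6 ≡ 11 (mod 13). Hence c = [8, 4, 11, 5, 1].
  Check: interpolating c through the α_i gives m(x) = 7 + 11·x (degree < 2) with m(α_i) = c_i for every i, so c is indeed a codeword.


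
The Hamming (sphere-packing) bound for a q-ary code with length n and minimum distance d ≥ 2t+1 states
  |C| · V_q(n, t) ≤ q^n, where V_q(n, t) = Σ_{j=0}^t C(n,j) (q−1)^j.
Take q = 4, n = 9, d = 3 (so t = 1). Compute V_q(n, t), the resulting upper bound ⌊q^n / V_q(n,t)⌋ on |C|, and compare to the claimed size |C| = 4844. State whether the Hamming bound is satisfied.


V_q(n, t) = 28, q^n = 262144, Hamming bound = 9362, |C| = 4844 ≤ bound (satisfied).

Step 1: Compute V_q(n, t) = Σ_{j=0}^1 C(n, j) (q−1)^j.
  j = 0: C(9,0)·(3)^0 = 1·1 = 1.
  j = 1: C(9,1)·(3)^1 = 9·3 = 27.
  V_q(n, t) = 1 + 27 = 28.
Step 2: q^n = 4^9 = 262144.
Step 3: Hamming bound ⌊q^n / V_q(n,t)⌋ = ⌊262144/28⌋ = 9362.
Step 4: Compare |C| = 4844 to 9362: satisfied.
The claimed |C| lies below the Hamming bound.


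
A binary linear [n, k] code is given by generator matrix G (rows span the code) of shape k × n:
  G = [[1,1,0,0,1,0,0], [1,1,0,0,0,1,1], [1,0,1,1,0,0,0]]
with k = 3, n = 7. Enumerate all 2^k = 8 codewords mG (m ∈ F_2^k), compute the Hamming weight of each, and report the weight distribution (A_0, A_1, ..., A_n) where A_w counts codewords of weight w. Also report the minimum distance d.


Weight distribution: A_0 = 1, A_3 = 3, A_4 = 2, A_5 = 1, A_6 = 1. Minimum distance d = 3.

Enumerate all 2^3 = 8 messages m ∈ F_2^3.
For each, compute codeword c = mG in F_2^7, then tally its weight.
  m = 000 → c = 0000000, weight = 0.
  m = 100 → c = 1100100, weight = 3.
  m = 010 → c = 1100011, weight = 4.
  m = 110 → c = 0000111, weight = 3.
  m = 001 → c = 1011000, weight = 3.
  m = 101 → c = 0111100, weight = 4.
  m = 011 → c = 0111011, weight = 5.
  m = 111 → c = 1011111, weight = 6.
Tally weights:
  weight 0: 1 codewords.
  weight 3: 3 codewords.
  weight 4: 2 codewords.
  weight 5: 1 codewords.
  weight 6: 1 codewords.
Minimum distance d = smallest w > 0 with A_w > 0 = 3.
Sanity: Σ A_w = 8 = 2^3 = 8 ✓.


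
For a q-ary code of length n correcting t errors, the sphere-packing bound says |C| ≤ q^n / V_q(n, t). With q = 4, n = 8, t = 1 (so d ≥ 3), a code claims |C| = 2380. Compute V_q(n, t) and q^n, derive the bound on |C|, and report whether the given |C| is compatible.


V_q(n, t) = 25, q^n = 65536, Hamming bound = 2621, |C| = 2380 ≤ bound (satisfied).

Step 1: Compute V_q(n, t) = Σ_{j=0}^1 C(n, j) (q−1)^j.
  j = 0: C(8,0)·(3)^0 = 1·1 = 1.
  j = 1: C(8,1)·(3)^1 = 8·3 = 24.
  V_q(n, t) = 1 + 24 = 25.
Step 2: q^n = 4^8 = 65536.
Step 3: Hamming bound ⌊q^n / V_q(n,t)⌋ = ⌊65536/25⌋ = 2621.
Step 4: Compare |C| = 2380 to 2621: satisfied.
The claimed |C| lies below the Hamming bound.


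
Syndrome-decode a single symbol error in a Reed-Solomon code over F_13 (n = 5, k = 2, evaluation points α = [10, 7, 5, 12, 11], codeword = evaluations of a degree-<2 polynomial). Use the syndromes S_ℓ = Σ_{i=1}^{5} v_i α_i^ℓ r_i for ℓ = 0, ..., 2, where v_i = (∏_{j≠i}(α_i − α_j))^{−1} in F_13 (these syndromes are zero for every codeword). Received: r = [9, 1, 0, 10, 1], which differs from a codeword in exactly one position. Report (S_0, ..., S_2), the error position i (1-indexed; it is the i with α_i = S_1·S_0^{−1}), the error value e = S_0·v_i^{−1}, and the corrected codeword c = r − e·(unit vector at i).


S = (12, 2, 9), error at position 5, error magnitude e = 11, c = [9, 1, 0, 10, 3].

Step 1: column multipliers v_i = (∏_{j≠i}(α_i − α_j))^{−1} mod 13.
  i = 1 (α = 10): (10−7)(10−5)(10−12)(10−11) = 3·5·(−2)·(−1) = 30 ≡ 4, so v_1 = 4^{−1} = 10 (mod 13).
  i = 2 (α = 7): (7−10)(7−5)(7−12)(7−11) = (−3)·2·(−5)·(−4) = −120 ≡ 10, so v_2 = 10^{−1} = 4 (mod 13).
  i = 3 (α = 5): (5−10)(5−7)(5−12)(5−11) = (−5)·(−2)·(−7)·(−6) = 420 ≡ 4, so v_3 = 4^{−1} = 10 (mod 13).
  i = 4 (α = 12): (12−10)(12−7)(12−5)(12−11) = 2·5·7·1 = 70 ≡ 5, so v_4 = 5^{−1} = 8 (mod 13).
  i = 5 (α = 11): (11−10)(11−7)(11−5)(11−12) = 1·4·6·(−1) = −24 ≡ 2, so v_5 = 2^{−1} = 7 (mod 13).
  v = [10, 4, 10, 8, 7].
Step 2: syndromes of r = [9, 1, 0, 10, 1] (all sums mod 13).
  S_0 = Σ v_i r_i = 10·9 + 4·1 + 10·0 + 8·10 + 7·1 = 181 ≡ 12.
  S_1 = Σ v_i α_i r_i = 10·10·9 + 4·7·1 + 10·5·0 + 8·12·10 + 7·11·1 = 1965 ≡ 2.
  α_i^2 mod 13 = [9, 10, 12, 1, 4].
  S_2 = Σ v_i α_i^2 r_i = 10·9·9 + 4·10·1 + 10·12·0 + 8·1·10 + 7·4·1 = 958 ≡ 9.
  S = (12, 2, 9) ≠ 0, so r is not a codeword (an error is present).
Step 3: locate the error. For a single error e at position i, S_ℓ = v_i·e·α_i^ℓ, so α_err = S_1/S_0.
  S_0^{−1} = 12^{−1} = 12 (mod 13), so α_err = 2·12 = 24 ≡ 11 = α_5. Error position i = 5.
  Consistency check: S_2/S_1 = 9·7 = 63 ≡ 11 = α_err ✓ (single-error assumption holds).
Step 4: error magnitude e = S_0/v_5 = S_0·∏_{j≠5}(α_5 − α_j) = 12·2 = 24 ≡ 11 (mod 13).
Step 5: correct position 5: c_5 = r_5 − e = 1 − 11 ≡ 3 (mod 13). Hence c = [9, 1, 0, 10, 3].
  Check: interpolating c through the α_i gives m(x) = 4 + 7·x (degree < 2) with m(α_i) = c_i for every i, so c is indeed a codeword.


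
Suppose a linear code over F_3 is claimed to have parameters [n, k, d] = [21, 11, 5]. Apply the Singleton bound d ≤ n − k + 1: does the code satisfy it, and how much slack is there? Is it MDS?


Singleton RHS = n − k + 1 = 11, slack = 6, bound satisfied, not MDS.

Singleton bound: d ≤ n − k + 1.
Here n = 21, k = 11, so n − k + 1 = 11.
Given d = 5, check d ≤ 11: YES.
Slack = (n − k + 1) − d = 6.
The code is NOT MDS (slack = 6 > 0).
Description: the claimed parameters are [21, 11, 5]_3; such a code would be non-MDS.


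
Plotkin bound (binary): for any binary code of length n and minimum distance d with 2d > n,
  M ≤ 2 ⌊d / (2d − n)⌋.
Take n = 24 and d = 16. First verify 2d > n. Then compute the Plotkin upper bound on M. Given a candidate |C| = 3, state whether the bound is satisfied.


Plotkin bound M ≤ 4; given |C| = 3 ≤ bound (satisfied).

Check applicability: 2d = 32, n = 24.
2d − n = 8 > 0, so Plotkin applies.
Compute d/(2d−n) = 16/8 ≈ 2.0000.
⌊d/(2d−n)⌋ = 2.
Plotkin bound: M ≤ 2·2 = 4.
Given |C| = 3, check: satisfied.
This |C| is below the Plotkin bound.


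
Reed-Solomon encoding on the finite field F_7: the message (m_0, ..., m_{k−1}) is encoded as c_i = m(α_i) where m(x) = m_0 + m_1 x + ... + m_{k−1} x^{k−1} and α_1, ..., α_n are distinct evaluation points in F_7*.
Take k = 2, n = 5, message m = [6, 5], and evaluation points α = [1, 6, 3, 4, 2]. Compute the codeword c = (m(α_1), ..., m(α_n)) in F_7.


c = [4, 1, 0, 5, 2]

Message polynomial: m(x) = 6 + 5·x (mod 7).
For each evaluation point α_i, compute m(α_i) mod 7:
  α_1 = 1: Horner steps 5 → 4, so m(1) = 4.
  α_2 = 6: Horner steps 5 → 1, so m(6) = 1.
  α_3 = 3: Horner steps 5 → 0, so m(3) = 0.
  α_4 = 4: Horner steps 5 → 5, so m(4) = 5.
  α_5 = 2: Horner steps 5 → 2, so m(2) = 2.
Codeword c = [4, 1, 0, 5, 2] ∈ F_7^5.


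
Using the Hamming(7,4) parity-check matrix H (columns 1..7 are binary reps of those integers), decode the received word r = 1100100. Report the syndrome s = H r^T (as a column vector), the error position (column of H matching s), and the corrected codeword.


s = (1, 1, 0)^T, error position = 6, corrected codeword c = 1100110

Compute s = H r^T mod 2 one row at a time:
  s_1 = 0 + 1 + 0 + 0 = 1 ≡ 1 (mod 2).
  s_2 = 1 + 0 + 0 + 0 = 1 ≡ 1 (mod 2).
  s_3 = 1 + 0 + 1 + 0 = 2 ≡ 0 (mod 2).
s = (1, 1, 0)^T — this equals column 6 of H (binary 110), so error is at position 6.
Correct: flip bit 6 of r = 1100100 to get c = 1100110.


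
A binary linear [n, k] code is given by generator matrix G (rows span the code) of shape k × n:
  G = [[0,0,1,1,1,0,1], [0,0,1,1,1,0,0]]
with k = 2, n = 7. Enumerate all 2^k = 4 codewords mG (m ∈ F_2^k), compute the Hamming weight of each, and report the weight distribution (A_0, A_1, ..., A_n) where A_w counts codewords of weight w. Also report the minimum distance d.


Weight distribution: A_0 = 1, A_1 = 1, A_3 = 1, A_4 = 1. Minimum distance d = 1.

Enumerate all 2^2 = 4 messages m ∈ F_2^2.
For each, compute codeword c = mG in F_2^7, then tally its weight.
  m = 00 → c = 0000000, weight = 0.
  m = 10 → c = 0011101, weight = 4.
  m = 01 → c = 0011100, weight = 3.
  m = 11 → c = 0000001, weight = 1.
Tally weights:
  weight 0: 1 codewords.
  weight 1: 1 codewords.
  weight 3: 1 codewords.
  weight 4: 1 codewords.
Minimum distance d = smallest w > 0 with A_w > 0 = 1.
Sanity: Σ A_w = 4 = 2^2 = 4 ✓.


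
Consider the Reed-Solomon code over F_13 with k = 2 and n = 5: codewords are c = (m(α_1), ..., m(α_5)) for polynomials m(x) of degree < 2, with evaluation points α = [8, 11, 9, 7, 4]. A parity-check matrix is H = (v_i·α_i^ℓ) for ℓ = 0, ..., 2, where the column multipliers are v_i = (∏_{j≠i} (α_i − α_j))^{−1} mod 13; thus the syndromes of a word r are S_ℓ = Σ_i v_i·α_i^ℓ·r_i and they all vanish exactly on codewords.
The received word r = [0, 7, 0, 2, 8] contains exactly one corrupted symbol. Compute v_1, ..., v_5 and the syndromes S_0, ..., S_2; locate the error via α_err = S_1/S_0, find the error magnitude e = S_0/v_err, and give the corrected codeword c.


S = (9, 3, 1), error at position 3, error magnitude e = 2, c = [0, 7, 11, 2, 8].

Step 1: column multipliers v_i = (∏_{j≠i}(α_i − α_j))^{−1} mod 13.
  i = 1 (α = 8): (8−11)(8−9)(8−7)(8−4) = (−3)·(−1)·1·4 = 12 ≡ 12, so v_1 = 12^{−1} = 12 (mod 13).
  i = 2 (α = 11): (11−8)(11−9)(11−7)(11−4) = 3·2·4·7 = 168 ≡ 12, so v_2 = 12^{−1} = 12 (mod 13).
  i = 3 (α = 9): (9−8)(9−11)(9−7)(9−4) = 1·(−2)·2·5 = −20 ≡ 6, so v_3 = 6^{−1} = 11 (mod 13).
  i = 4 (α = 7): (7−8)(7−11)(7−9)(7−4) = (−1)·(−4)·(−2)·3 = −24 ≡ 2, so v_4 = 2^{−1} = 7 (mod 13).
  i = 5 (α = 4): (4−8)(4−11)(4−9)(4−7) = (−4)·(−7)·(−5)·(−3) = 420 ≡ 4, so v_5 = 4^{−1} = 10 (mod 13).
  v = [12, 12, 11, 7, 10].
Step 2: syndromes of r = [0, 7, 0, 2, 8] (all sums mod 13).
  S_0 = Σ v_i r_i = 12·0 + 12·7 + 11·0 + 7·2 + 10·8 = 178 ≡ 9.
  S_1 = Σ v_i α_i r_i = 12·8·0 + 12·11·7 + 11·9·0 + 7·7·2 + 10·4·8 = 1342 ≡ 3.
  α_i^2 mod 13 = [12, 4, 3, 10, 3].
  S_2 = Σ v_i α_i^2 r_i = 12·12·0 + 12·4·7 + 11·3·0 + 7·10·2 + 10·3·8 = 716 ≡ 1.
  S = (9, 3, 1) ≠ 0, so r is not a codeword (an error is present).
Step 3: locate the error. For a single error e at position i, S_ℓ = v_i·e·α_i^ℓ, so α_err = S_1/S_0.
  S_0^{−1} = 9^{−1} = 3 (mod 13), so α_err = 3·3 = 9 ≡ 9 = α_3. Error position i = 3.
  Consistency check: S_2/S_1 = 1·9 = 9 ≡ 9 = α_err ✓ (single-error assumption holds).
Step 4: error magnitude e = S_0/v_3 = S_0·∏_{j≠3}(α_3 − α_j) = 9·6 = 54 ≡ 2 (mod 13).
Step 5: correct position 3: c_3 = r_3 − e = 0 − 2 ≡ 11 (mod 13). Hence c = [0, 7, 11, 2, 8].
  Check: interpolating c through the α_i gives m(x) = 3 + 11·x (degree < 2) with m(α_i) = c_i for every i, so c is indeed a codeword.
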